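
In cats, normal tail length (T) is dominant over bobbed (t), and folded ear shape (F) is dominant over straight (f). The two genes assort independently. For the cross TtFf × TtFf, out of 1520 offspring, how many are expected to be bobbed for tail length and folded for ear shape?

Dihybrid cross TtFf × TtFf — consider each gene separately:
tail length: Tt × Tt → 1 TT, 2 Tt, 1 tt → 3 T_ : 1 tt (out of 4)
ear shape: Ff × Ff → 1 FF, 2 Ff, 1 ff → 3 F_ : 1 ff (out of 4)
Looking for: bobbed (tt) and folded (F_)
P(bobbed) = 1/4, P(folded) = 3/4
P(both) = 1/4 × 3/4 = 3/16
Expected count = 3/16 × 1520 = 285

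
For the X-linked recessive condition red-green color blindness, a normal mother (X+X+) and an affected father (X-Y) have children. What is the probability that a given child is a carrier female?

Cross: X+X+ × X-Y
Offspring: 2 X+X-, 2 X+Y
Probability of a carrier female: 2/4 = 1/2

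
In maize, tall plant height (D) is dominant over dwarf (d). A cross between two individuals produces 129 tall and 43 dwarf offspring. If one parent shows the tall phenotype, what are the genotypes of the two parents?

Observed offspring: 129 tall, 43 dwarf
The observed ratio simplifies to 3:1. Dwarf (dd) offspring appear, so each parent must contribute one d allele. The parent stated to show tall carries D, so it is Dd. The other parent is then either Dd or dd: Dd × dd would give a 1:1 split, whereas Dd × Dd gives 3:1 — matching the data. So both parents are heterozygous (Dd × Dd).
Parent genotypes: Dd × Dd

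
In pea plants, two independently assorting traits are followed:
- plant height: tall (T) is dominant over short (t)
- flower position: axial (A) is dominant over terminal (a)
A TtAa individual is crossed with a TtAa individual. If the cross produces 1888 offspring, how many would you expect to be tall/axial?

Dihybrid cross TtAa × TtAa — consider each gene separately:
plant height: Tt × Tt → 1 TT, 2 Tt, 1 tt → 3 T_ : 1 tt (out of 4)
flower position: Aa × Aa → 1 AA, 2 Aa, 1 aa → 3 A_ : 1 aa (out of 4)
Combine (counts out of 4 × 4 = 16): tall/axial (T_A_) = 3×3 = 9; tall/terminal (T_aa) = 3×1 = 3; short/axial (ttA_) = 1×3 = 3; short/terminal (ttaa) = 1×1 = 1
Phenotype counts (out of 16): 9 tall/axial, 3 tall/terminal, 3 short/axial, 1 short/terminal
tall/axial: 9 out of 16 → fraction 9/16
Expected count = 9/16 × 1888 = 1062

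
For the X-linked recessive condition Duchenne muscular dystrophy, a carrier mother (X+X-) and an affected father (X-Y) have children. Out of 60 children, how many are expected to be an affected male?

Cross: X+X- × X-Y
Offspring: 1 X+X-, 1 X+Y, 1 X-X-, 1 X-Y
Probability of an affected male: 1/4
Expected count = 1/4 × 60 = 15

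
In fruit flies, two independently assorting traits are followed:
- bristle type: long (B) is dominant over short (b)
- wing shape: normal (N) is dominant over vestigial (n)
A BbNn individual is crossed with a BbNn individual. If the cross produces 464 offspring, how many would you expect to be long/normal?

Dihybrid cross BbNn × BbNn — consider each gene separately:
bristle type: Bb × Bb → 1 BB, 2 Bb, 1 bb → 3 B_ : 1 bb (out of 4)
wing shape: Nn × Nn → 1 NN, 2 Nn, 1 nn → 3 N_ : 1 nn (out of 4)
Combine (counts out of 4 × 4 = 16): long/normal (B_N_) = 3×3 = 9; long/vestigial (B_nn) = 3×1 = 3; short/normal (bbN_) = 1×3 = 3; short/vestigial (bbnn) = 1×1 = 1
Phenotype counts (out of 16): 9 long/normal, 3 long/vestigial, 3 short/normal, 1 short/vestigial
long/normal: 9 out of 16 → fraction 9/16
Expected count = 9/16 × 464 = 261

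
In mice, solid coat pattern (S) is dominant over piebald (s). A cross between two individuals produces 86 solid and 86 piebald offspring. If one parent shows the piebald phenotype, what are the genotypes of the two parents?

Observed offspring: 86 solid, 86 piebald
The observed ratio simplifies to 1:1. One parent shows piebald, so its genotype must be ss. A 1:1 offspring split requires the other parent to be heterozygous (Ss).
Parent genotypes: ss × Ss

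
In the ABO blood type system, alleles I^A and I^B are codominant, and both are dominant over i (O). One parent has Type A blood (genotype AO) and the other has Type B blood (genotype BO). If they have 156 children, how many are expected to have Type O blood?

Cross: AO × BO
Possible offspring genotypes: 1 AB, 1 AO, 1 BO, 1 OO
Blood type counts: 1 Type AB, 1 Type A, 1 Type B, 1 Type O
Probability of Type O: 1/4
Expected count = 1/4 × 156 = 39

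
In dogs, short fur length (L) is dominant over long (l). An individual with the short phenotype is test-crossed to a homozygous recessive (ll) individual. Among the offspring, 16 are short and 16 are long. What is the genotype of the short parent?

Test cross: ? × ll
Offspring: 16 short, 16 long — approximately 1:1.
A 1:1 ratio in a test cross indicates the unknown parent is heterozygous (Ll).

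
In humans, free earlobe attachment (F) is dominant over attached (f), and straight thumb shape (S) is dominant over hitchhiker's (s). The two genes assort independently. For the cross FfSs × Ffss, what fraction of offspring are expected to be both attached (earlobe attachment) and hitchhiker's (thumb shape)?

Dihybrid cross FfSs × Ffss — consider each gene separately:
earlobe attachment: Ff × Ff → 1 FF, 2 Ff, 1 ff → 3 F_ : 1 ff (out of 4)
thumb shape: Ss × ss → 2 Ss, 2 ss → 2 S_ : 2 ss (out of 4)
Looking for: attached (ff) and hitchhiker's (ss)
P(attached) = 1/4, P(hitchhiker's) = 2/4
P(both) = 1/4 × 2/4 = 2/16 = 1/8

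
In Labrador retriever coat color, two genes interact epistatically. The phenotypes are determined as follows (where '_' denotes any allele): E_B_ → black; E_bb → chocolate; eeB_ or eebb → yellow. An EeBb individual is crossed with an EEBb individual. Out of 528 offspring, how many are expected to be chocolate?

Cross: EeBb × EEBb — consider each gene separately:
E gene: Ee × EE → 2 EE, 2 Ee → 4 E_ (out of 4)
B gene: Bb × Bb → 1 BB, 2 Bb, 1 bb → 3 B_ : 1 bb (out of 4)
Genotype classes (out of 4 × 4 = 16): E_B_ = 4×3 = 12; E_bb = 4×1 = 4
Apply the phenotype rules: E_B_ (12) → black; E_bb (4) → chocolate
Phenotype counts (out of 16): 12 black, 4 chocolate
chocolate: 4 out of 16 → fraction 1/4
Expected count = 1/4 × 528 = 132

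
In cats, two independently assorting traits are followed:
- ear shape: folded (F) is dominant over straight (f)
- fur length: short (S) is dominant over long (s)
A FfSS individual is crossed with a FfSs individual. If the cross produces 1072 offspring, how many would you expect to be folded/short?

Dihybrid cross FfSS × FfSs — consider each gene separately:
ear shape: Ff × Ff → 1 FF, 2 Ff, 1 ff → 3 F_ : 1 ff (out of 4)
fur length: SS × Ss → 2 SS, 2 Ss → 4 S_ (out of 4)
Combine (counts out of 4 × 4 = 16): folded/short (F_S_) = 3×4 = 12; straight/short (ffS_) = 1×4 = 4
Phenotype counts (out of 16): 12 folded/short, 4 straight/short
folded/short: 12 out of 16 → fraction 3/4
Expected count = 3/4 × 1072 = 804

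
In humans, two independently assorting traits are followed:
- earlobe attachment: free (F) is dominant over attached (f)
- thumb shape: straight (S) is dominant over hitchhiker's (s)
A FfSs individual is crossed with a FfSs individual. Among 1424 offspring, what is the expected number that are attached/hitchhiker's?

Dihybrid cross FfSs × FfSs — consider each gene separately:
earlobe attachment: Ff × Ff → 1 FF, 2 Ff, 1 ff → 3 F_ : 1 ff (out of 4)
thumb shape: Ss × Ss → 1 SS, 2 Ss, 1 ss → 3 S_ : 1 ss (out of 4)
Combine (counts out of 4 × 4 = 16): free/straight (F_S_) = 3×3 = 9; free/hitchhiker's (F_ss) = 3×1 = 3; attached/straight (ffS_) = 1×3 = 3; attached/hitchhiker's (ffss) = 1×1 = 1
Phenotype counts (out of 16): 9 free/straight, 3 free/hitchhiker's, 3 attached/straight, 1 attached/hitchhiker's
attached/hitchhiker's: 1 out of 16 → fraction 1/16
Expected count = 1/16 × 1424 = 89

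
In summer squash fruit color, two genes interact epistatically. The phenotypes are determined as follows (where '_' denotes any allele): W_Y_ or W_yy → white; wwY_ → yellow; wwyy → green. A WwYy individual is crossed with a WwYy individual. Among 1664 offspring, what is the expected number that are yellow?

Cross: WwYy × WwYy — consider each gene separately:
W gene: Ww × Ww → 1 WW, 2 Ww, 1 ww → 3 W_ : 1 ww (out of 4)
Y gene: Yy × Yy → 1 YY, 2 Yy, 1 yy → 3 Y_ : 1 yy (out of 4)
Genotype classes (out of 4 × 4 = 16): W_Y_ = 3×3 = 9; W_yy = 3×1 = 3; wwY_ = 1×3 = 3; wwyy = 1×1 = 1
Apply the phenotype rules: W_Y_ (9) + W_yy (3) → white; wwY_ (3) → yellow; wwyy (1) → green
Phenotype counts (out of 16): 12 white, 3 yellow, 1 green
yellow: 3 out of 16 → fraction 3/16
Expected count = 3/16 × 1664 = 312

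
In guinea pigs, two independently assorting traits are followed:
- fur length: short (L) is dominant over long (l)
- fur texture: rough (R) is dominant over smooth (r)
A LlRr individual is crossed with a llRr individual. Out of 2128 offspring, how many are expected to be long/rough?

Dihybrid cross LlRr × llRr — consider each gene separately:
fur length: Ll × ll → 2 Ll, 2 ll → 2 L_ : 2 ll (out of 4)
fur texture: Rr × Rr → 1 RR, 2 Rr, 1 rr → 3 R_ : 1 rr (out of 4)
Combine (counts out of 4 × 4 = 16): short/rough (L_R_) = 2×3 = 6; short/smooth (L_rr) = 2×1 = 2; long/rough (llR_) = 2×3 = 6; long/smooth (llrr) = 2×1 = 2
Phenotype counts (out of 16): 6 short/rough, 2 short/smooth, 6 long/rough, 2 long/smooth
long/rough: 6 out of 16 → fraction 3/8
Expected count = 3/8 × 2128 = 798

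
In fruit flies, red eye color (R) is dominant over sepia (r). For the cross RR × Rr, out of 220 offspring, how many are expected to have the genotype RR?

Punnett square for RR × Rr:
Offspring genotypes: 2 RR, 2 Rr
Total offspring: 4
Count with target: 2
Probability: 2/4 = 1/2
Expected count = 1/2 × 220 = 110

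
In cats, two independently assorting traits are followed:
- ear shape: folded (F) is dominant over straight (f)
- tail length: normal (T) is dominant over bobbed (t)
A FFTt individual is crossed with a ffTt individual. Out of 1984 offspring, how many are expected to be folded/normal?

Dihybrid cross FFTt × ffTt — consider each gene separately:
ear shape: FF × ff → 4 Ff → 4 F_ (out of 4)
tail length: Tt × Tt → 1 TT, 2 Tt, 1 tt → 3 T_ : 1 tt (out of 4)
Combine (counts out of 4 × 4 = 16): folded/normal (F_T_) = 4×3 = 12; folded/bobbed (F_tt) = 4×1 = 4
Phenotype counts (out of 16): 12 folded/normal, 4 folded/bobbed
folded/normal: 12 out of 16 → fraction 3/4
Expected count = 3/4 × 1984 = 1488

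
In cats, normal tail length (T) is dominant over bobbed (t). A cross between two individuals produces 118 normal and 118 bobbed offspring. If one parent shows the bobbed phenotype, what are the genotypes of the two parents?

Observed offspring: 118 normal, 118 bobbed
The observed ratio simplifies to 1:1. One parent shows bobbed, so its genotype must be tt. A 1:1 offspring split requires the other parent to be heterozygous (Tt).
Parent genotypes: tt × Tt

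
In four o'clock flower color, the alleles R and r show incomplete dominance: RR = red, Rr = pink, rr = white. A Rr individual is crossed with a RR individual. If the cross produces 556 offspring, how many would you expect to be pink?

Punnett square for Rr × RR:
Offspring genotypes: 2 RR, 2 Rr
Phenotype counts: 2 red, 2 pink
pink: 2 out of 4 → fraction 1/2
Expected count = 1/2 × 556 = 278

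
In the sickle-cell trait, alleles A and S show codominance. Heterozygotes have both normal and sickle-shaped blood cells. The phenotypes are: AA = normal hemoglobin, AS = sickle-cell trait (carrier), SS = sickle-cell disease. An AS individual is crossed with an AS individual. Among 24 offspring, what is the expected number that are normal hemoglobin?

Punnett square for AS × AS:
Offspring genotypes: 1 AA, 2 AS, 1 SS
Phenotype counts: 1 normal hemoglobin, 2 sickle-cell trait (carrier), 1 sickle-cell disease
normal hemoglobin: 1 out of 4 → fraction 1/4
Expected count = 1/4 × 24 = 6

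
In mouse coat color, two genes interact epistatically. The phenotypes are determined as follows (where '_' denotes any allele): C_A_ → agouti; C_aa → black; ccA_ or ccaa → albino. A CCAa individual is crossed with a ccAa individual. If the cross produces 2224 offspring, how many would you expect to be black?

Cross: CCAa × ccAa — consider each gene separately:
C gene: CC × cc → 4 Cc → 4 C_ (out of 4)
A gene: Aa × Aa → 1 AA, 2 Aa, 1 aa → 3 A_ : 1 aa (out of 4)
Genotype classes (out of 4 × 4 = 16): C_A_ = 4×3 = 12; C_aa = 4×1 = 4
Apply the phenotype rules: C_A_ (12) → agouti; C_aa (4) → black
Phenotype counts (out of 16): 12 agouti, 4 black
black: 4 out of 16 → fraction 1/4
Expected count = 1/4 × 2224 = 556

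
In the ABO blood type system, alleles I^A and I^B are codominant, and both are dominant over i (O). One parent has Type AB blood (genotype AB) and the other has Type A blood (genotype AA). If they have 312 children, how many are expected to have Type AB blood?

Cross: AB × AA
Possible offspring genotypes: 2 AA, 2 AB
Blood type counts: 2 Type A, 2 Type AB
Probability of Type AB: 2/4 = 1/2
Expected count = 1/2 × 312 = 156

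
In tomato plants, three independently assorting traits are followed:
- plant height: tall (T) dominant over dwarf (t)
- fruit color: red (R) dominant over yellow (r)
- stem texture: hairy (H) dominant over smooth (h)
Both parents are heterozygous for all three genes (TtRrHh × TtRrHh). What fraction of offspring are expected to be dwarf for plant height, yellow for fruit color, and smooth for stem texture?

Trihybrid cross: TtRrHh × TtRrHh
Each trait segregates independently with a 3:1 phenotypic ratio, so each gene contributes 3/4 (dominant) or 1/4 (recessive).
Target: dwarf (plant height), yellow (fruit color), smooth (stem texture)
Probability = product of independent per-trait probabilities
= 1/4 × 1/4 × 1/4 = 1/64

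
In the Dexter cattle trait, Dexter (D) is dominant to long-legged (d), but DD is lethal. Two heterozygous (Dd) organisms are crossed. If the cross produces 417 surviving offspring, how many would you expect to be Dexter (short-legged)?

Cross: Dd × Dd
Punnett square offspring (before lethality): 1 DD, 2 Dd, 1 dd
The DD genotype is lethal (embryos die); surviving offspring: 2 Dd, 1 dd
Dexter (short-legged): 2 out of 3 → fraction 2/3
Expected count = 2/3 × 417 = 278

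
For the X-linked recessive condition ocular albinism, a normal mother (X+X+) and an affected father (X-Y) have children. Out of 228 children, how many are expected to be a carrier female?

Cross: X+X+ × X-Y
Offspring: 2 X+X-, 2 X+Y
Probability of a carrier female: 2/4 = 1/2
Expected count = 1/2 × 228 = 114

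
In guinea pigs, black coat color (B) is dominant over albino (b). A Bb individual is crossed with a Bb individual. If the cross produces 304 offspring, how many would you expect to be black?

Punnett square for Bb × Bb:
Offspring genotypes: 1 BB, 2 Bb, 1 bb
black: 3, albino: 1
black: 3 out of 4 → fraction 3/4
Expected count = 3/4 × 304 = 228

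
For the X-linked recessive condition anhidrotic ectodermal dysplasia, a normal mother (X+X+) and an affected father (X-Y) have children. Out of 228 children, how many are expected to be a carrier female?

Cross: X+X+ × X-Y
Offspring: 2 X+X-, 2 X+Y
Probability of a carrier female: 2/4 = 1/2
Expected count = 1/2 × 228 = 114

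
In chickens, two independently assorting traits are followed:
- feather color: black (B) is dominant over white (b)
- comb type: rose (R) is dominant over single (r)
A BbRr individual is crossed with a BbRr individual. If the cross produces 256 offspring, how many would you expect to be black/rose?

Dihybrid cross BbRr × BbRr — consider each gene separately:
feather color: Bb × Bb → 1 BB, 2 Bb, 1 bb → 3 B_ : 1 bb (out of 4)
comb type: Rr × Rr → 1 RR, 2 Rr, 1 rr → 3 R_ : 1 rr (out of 4)
Combine (counts out of 4 × 4 = 16): black/rose (B_R_) = 3×3 = 9; black/single (B_rr) = 3×1 = 3; white/rose (bbR_) = 1×3 = 3; white/single (bbrr) = 1×1 = 1
Phenotype counts (out of 16): 9 black/rose, 3 black/single, 3 white/rose, 1 white/single
black/rose: 9 out of 16 → fraction 9/16
Expected count = 9/16 × 256 = 144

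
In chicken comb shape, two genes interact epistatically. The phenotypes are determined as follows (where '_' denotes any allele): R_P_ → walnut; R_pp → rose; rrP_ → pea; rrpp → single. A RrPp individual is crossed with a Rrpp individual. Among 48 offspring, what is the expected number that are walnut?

Cross: RrPp × Rrpp — consider each gene separately:
R gene: Rr × Rr → 1 RR, 2 Rr, 1 rr → 3 R_ : 1 rr (out of 4)
P gene: Pp × pp → 2 Pp, 2 pp → 2 P_ : 2 pp (out of 4)
Genotype classes (out of 4 × 4 = 16): R_P_ = 3×2 = 6; R_pp = 3×2 = 6; rrP_ = 1×2 = 2; rrpp = 1×2 = 2
Apply the phenotype rules: R_P_ (6) → walnut; R_pp (6) → rose; rrP_ (2) → pea; rrpp (2) → single
Phenotype counts (out of 16): 6 walnut, 6 rose, 2 pea, 2 single
walnut: 6 out of 16 → fraction 3/8
Expected count = 3/8 × 48 = 18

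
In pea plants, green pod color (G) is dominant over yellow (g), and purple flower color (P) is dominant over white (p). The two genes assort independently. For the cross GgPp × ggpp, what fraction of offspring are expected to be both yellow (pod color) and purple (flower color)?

Dihybrid cross GgPp × ggpp — consider each gene separately:
pod color: Gg × gg → 2 Gg, 2 gg → 2 G_ : 2 gg (out of 4)
flower color: Pp × pp → 2 Pp, 2 pp → 2 P_ : 2 pp (out of 4)
Looking for: yellow (gg) and purple (P_)
P(yellow) = 2/4, P(purple) = 2/4
P(both) = 2/4 × 2/4 = 4/16 = 1/4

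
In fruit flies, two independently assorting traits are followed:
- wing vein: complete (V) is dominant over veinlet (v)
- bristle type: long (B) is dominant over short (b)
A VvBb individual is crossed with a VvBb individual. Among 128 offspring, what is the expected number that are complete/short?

Dihybrid cross VvBb × VvBb — consider each gene separately:
wing vein: Vv × Vv → 1 VV, 2 Vv, 1 vv → 3 V_ : 1 vv (out of 4)
bristle type: Bb × Bb → 1 BB, 2 Bb, 1 bb → 3 B_ : 1 bb (out of 4)
Combine (counts out of 4 × 4 = 16): complete/long (V_B_) = 3×3 = 9; complete/short (V_bb) = 3×1 = 3; veinlet/long (vvB_) = 1×3 = 3; veinlet/short (vvbb) = 1×1 = 1
Phenotype counts (out of 16): 9 complete/long, 3 complete/short, 3 veinlet/long, 1 veinlet/short
complete/short: 3 out of 16 → fraction 3/16
Expected count = 3/16 × 128 = 24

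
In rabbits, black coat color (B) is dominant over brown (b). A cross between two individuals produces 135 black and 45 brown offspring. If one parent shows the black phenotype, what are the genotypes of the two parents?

Observed offspring: 135 black, 45 brown
The observed ratio simplifies to 3:1. Brown (bb) offspring appear, so each parent must contribute one b allele. The parent stated to show black carries B, so it is Bb. The other parent is then either Bb or bb: Bb × bb would give a 1:1 split, whereas Bb × Bb gives 3:1 — matching the data. So both parents are heterozygous (Bb × Bb).
Parent genotypes: Bb × Bb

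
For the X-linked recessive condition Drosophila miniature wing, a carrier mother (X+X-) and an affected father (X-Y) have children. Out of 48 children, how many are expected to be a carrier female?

Cross: X+X- × X-Y
Offspring: 1 X+X-, 1 X+Y, 1 X-X-, 1 X-Y
Probability of a carrier female: 1/4
Expected count = 1/4 × 48 = 12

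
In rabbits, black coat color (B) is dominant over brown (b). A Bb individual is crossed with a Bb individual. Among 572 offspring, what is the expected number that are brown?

Punnett square for Bb × Bb:
Offspring genotypes: 1 BB, 2 Bb, 1 bb
black: 3, brown: 1
brown: 1 out of 4 → fraction 1/4
Expected count = 1/4 × 572 = 143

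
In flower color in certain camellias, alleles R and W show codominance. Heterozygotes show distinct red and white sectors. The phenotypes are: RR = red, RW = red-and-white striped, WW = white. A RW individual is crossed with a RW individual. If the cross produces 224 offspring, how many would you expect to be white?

Punnett square for RW × RW:
Offspring genotypes: 1 RR, 2 RW, 1 WW
Phenotype counts: 1 red, 2 red-and-white striped, 1 white
white: 1 out of 4 → fraction 1/4
Expected count = 1/4 × 224 = 56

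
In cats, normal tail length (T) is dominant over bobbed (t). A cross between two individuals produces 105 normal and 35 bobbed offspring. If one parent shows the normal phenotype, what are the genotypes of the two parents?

Observed offspring: 105 normal, 35 bobbed
The observed ratio simplifies to 3:1. Bobbed (tt) offspring appear, so each parent must contribute one t allele. The parent stated to show normal carries T, so it is Tt. The other parent is then either Tt or tt: Tt × tt would give a 1:1 split, whereas Tt × Tt gives 3:1 — matching the data. So both parents are heterozygous (Tt × Tt).
Parent genotypes: Tt × Tt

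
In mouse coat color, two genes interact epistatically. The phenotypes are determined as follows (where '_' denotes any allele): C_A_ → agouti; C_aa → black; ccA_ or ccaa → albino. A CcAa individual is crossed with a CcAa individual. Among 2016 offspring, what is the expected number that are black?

Cross: CcAa × CcAa — consider each gene separately:
C gene: Cc × Cc → 1 CC, 2 Cc, 1 cc → 3 C_ : 1 cc (out of 4)
A gene: Aa × Aa → 1 AA, 2 Aa, 1 aa → 3 A_ : 1 aa (out of 4)
Genotype classes (out of 4 × 4 = 16): C_A_ = 3×3 = 9; C_aa = 3×1 = 3; ccA_ = 1×3 = 3; ccaa = 1×1 = 1
Apply the phenotype rules: C_A_ (9) → agouti; C_aa (3) → black; ccA_ (3) + ccaa (1) → albino
Phenotype counts (out of 16): 9 agouti, 3 black, 4 albino
black: 3 out of 16 → fraction 3/16
Expected count = 3/16 × 2016 = 378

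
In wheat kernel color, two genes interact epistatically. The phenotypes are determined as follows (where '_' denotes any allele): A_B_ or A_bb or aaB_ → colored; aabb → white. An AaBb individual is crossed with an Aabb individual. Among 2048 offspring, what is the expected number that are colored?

Cross: AaBb × Aabb — consider each gene separately:
A gene: Aa × Aa → 1 AA, 2 Aa, 1 aa → 3 A_ : 1 aa (out of 4)
B gene: Bb × bb → 2 Bb, 2 bb → 2 B_ : 2 bb (out of 4)
Genotype classes (out of 4 × 4 = 16): A_B_ = 3×2 = 6; A_bb = 3×2 = 6; aaB_ = 1×2 = 2; aabb = 1×2 = 2
Apply the phenotype rules: A_B_ (6) + A_bb (6) + aaB_ (2) → colored; aabb (2) → white
Phenotype counts (out of 16): 14 colored, 2 white
colored: 14 out of 16 → fraction 7/8
Expected count = 7/8 × 2048 = 1792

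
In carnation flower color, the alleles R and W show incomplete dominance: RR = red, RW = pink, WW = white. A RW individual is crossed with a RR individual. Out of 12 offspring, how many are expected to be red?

Punnett square for RW × RR:
Offspring genotypes: 2 RR, 2 RW
Phenotype counts: 2 red, 2 pink
red: 2 out of 4 → fraction 1/2
Expected count = 1/2 × 12 = 6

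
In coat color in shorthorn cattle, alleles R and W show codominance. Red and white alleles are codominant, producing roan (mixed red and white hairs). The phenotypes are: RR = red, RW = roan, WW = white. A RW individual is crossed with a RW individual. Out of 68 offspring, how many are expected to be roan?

Punnett square for RW × RW:
Offspring genotypes: 1 RR, 2 RW, 1 WW
Phenotype counts: 1 red, 2 roan, 1 white
roan: 2 out of 4 → fraction 1/2
Expected count = 1/2 × 68 = 34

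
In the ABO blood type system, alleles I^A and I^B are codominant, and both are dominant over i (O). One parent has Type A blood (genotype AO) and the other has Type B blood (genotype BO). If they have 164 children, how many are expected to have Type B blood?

Cross: AO × BO
Possible offspring genotypes: 1 AB, 1 AO, 1 BO, 1 OO
Blood type counts: 1 Type AB, 1 Type A, 1 Type B, 1 Type O
Probability of Type B: 1/4
Expected count = 1/4 × 164 = 41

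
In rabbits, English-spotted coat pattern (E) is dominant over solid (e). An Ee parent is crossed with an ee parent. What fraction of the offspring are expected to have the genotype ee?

Punnett square for Ee × ee:
Offspring genotypes: 2 Ee, 2 ee
Total offspring: 4
Count with target: 2
Probability: 2/4 = 1/2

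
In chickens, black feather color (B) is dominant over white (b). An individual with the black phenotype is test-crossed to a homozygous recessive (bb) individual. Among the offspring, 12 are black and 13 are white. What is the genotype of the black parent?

Test cross: ? × bb
Offspring: 12 black, 13 white — approximately 1:1.
A 1:1 ratio in a test cross indicates the unknown parent is heterozygous (Bb).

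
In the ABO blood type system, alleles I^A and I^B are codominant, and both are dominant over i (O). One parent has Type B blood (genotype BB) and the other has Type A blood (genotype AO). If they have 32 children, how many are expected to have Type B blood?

Cross: BB × AO
Possible offspring genotypes: 2 AB, 2 BO
Blood type counts: 2 Type AB, 2 Type B
Probability of Type B: 2/4 = 1/2
Expected count = 1/2 × 32 = 16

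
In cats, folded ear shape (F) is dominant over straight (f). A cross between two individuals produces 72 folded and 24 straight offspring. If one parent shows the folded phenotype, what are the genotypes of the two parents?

Observed offspring: 72 folded, 24 straight
The observed ratio simplifies to 3:1. Straight (ff) offspring appear, so each parent must contribute one f allele. The parent stated to show folded carries F, so it is Ff. The other parent is then either Ff or ff: Ff × ff would give a 1:1 split, whereas Ff × Ff gives 3:1 — matching the data. So both parents are heterozygous (Ff × Ff).
Parent genotypes: Ff × Ff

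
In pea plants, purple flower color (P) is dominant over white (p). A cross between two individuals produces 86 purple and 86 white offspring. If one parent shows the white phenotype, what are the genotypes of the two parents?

Observed offspring: 86 purple, 86 white
The observed ratio simplifies to 1:1. One parent shows white, so its genotype must be pp. A 1:1 offspring split requires the other parent to be heterozygous (Pp).
Parent genotypes: pp × Pp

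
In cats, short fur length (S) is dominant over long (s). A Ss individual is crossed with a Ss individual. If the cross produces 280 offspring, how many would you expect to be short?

Punnett square for Ss × Ss:
Offspring genotypes: 1 SS, 2 Ss, 1 ss
short: 3, long: 1
short: 3 out of 4 → fraction 3/4
Expected count = 3/4 × 280 = 210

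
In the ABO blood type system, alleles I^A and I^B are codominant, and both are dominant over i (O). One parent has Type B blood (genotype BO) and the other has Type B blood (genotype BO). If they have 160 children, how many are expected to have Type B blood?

Cross: BO × BO
Possible offspring genotypes: 1 BB, 2 BO, 1 OO
Blood type counts: 3 Type B, 1 Type O
Probability of Type B: 3/4
Expected count = 3/4 × 160 = 120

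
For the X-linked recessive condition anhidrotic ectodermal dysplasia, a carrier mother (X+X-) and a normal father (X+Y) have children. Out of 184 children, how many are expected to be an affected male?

Cross: X+X- × X+Y
Offspring: 1 X+X+, 1 X+Y, 1 X+X-, 1 X-Y
Probability of an affected male: 1/4
Expected count = 1/4 × 184 = 46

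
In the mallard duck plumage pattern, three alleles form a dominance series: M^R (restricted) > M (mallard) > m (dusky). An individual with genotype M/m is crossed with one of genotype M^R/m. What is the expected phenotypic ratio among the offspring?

Cross: M/m × M^R/m
Allele dominance: M^R > M > m
Offspring genotypes: 1 M^R/M, 1 M/m, 1 M^R/m, 1 m/m
Phenotype counts: 2 restricted, 1 mallard, 1 dusky
Ratio: 2 restricted : 1 mallard : 1 dusky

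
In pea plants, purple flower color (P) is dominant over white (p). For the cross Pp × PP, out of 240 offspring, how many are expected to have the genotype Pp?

Punnett square for Pp × PP:
Offspring genotypes: 2 PP, 2 Pp
Total offspring: 4
Count with target: 2
Probability: 2/4 = 1/2
Expected count = 1/2 × 240 = 120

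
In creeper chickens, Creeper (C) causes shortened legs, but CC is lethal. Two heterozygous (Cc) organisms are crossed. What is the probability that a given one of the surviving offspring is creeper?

Cross: Cc × Cc
Punnett square offspring (before lethality): 1 CC, 2 Cc, 1 cc
The CC genotype is lethal (embryos die); surviving offspring: 2 Cc, 1 cc
creeper: 2 out of 3
Probability: 2/3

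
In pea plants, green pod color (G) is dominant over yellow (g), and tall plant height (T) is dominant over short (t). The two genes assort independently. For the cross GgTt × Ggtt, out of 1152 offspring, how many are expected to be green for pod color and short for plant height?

Dihybrid cross GgTt × Ggtt — consider each gene separately:
pod color: Gg × Gg → 1 GG, 2 Gg, 1 gg → 3 G_ : 1 gg (out of 4)
plant height: Tt × tt → 2 Tt, 2 tt → 2 T_ : 2 tt (out of 4)
Looking for: green (G_) and short (tt)
P(green) = 3/4, P(short) = 2/4
P(both) = 3/4 × 2/4 = 6/16 = 3/8
Expected count = 3/8 × 1152 = 432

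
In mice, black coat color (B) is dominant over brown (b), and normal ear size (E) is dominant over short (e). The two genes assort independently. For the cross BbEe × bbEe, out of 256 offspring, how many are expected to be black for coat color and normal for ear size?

Dihybrid cross BbEe × bbEe — consider each gene separately:
coat color: Bb × bb → 2 Bb, 2 bb → 2 B_ : 2 bb (out of 4)
ear size: Ee × Ee → 1 EE, 2 Ee, 1 ee → 3 E_ : 1 ee (out of 4)
Looking for: black (B_) and normal (E_)
P(black) = 2/4, P(normal) = 3/4
P(both) = 2/4 × 3/4 = 6/16 = 3/8
Expected count = 3/8 × 256 = 96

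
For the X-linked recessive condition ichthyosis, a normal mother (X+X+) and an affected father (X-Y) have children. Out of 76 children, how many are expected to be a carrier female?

Cross: X+X+ × X-Y
Offspring: 2 X+X-, 2 X+Y
Probability of a carrier female: 2/4 = 1/2
Expected count = 1/2 × 76 = 38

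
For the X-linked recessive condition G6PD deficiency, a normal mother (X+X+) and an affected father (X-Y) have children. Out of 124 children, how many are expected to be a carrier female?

Cross: X+X+ × X-Y
Offspring: 2 X+X-, 2 X+Y
Probability of a carrier female: 2/4 = 1/2
Expected count = 1/2 × 124 = 62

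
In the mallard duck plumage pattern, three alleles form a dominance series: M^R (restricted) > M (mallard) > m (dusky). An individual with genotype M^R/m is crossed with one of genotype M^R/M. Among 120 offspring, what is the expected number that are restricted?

Cross: M^R/m × M^R/M
Allele dominance: M^R > M > m
Offspring genotypes: 1 M^R/M^R, 1 M^R/M, 1 M^R/m, 1 M/m
Phenotype counts: 3 restricted, 1 mallard
restricted: 3 out of 4 → fraction 3/4
Expected count = 3/4 × 120 = 90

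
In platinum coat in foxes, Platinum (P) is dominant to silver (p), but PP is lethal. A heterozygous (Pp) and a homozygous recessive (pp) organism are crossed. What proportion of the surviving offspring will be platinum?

Cross: Pp × pp
Punnett square offspring (before lethality): 2 Pp, 2 pp
No PP offspring are produced in this cross.
platinum: 2 out of 4
Probability: 2/4 = 1/2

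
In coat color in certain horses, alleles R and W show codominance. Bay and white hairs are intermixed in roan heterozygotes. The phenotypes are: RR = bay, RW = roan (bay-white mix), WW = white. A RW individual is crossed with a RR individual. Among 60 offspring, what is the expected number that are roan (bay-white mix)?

Punnett square for RW × RR:
Offspring genotypes: 2 RR, 2 RW
Phenotype counts: 2 bay, 2 roan (bay-white mix)
roan (bay-white mix): 2 out of 4 → fraction 1/2
Expected count = 1/2 × 60 = 30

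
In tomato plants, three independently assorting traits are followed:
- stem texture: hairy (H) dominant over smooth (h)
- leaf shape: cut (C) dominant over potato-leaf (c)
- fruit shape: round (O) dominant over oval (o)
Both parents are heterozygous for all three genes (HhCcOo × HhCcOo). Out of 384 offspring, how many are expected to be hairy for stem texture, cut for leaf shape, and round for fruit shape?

Trihybrid cross: HhCcOo × HhCcOo
Each trait segregates independently with a 3:1 phenotypic ratio, so each gene contributes 3/4 (dominant) or 1/4 (recessive).
Target: hairy (stem texture), cut (leaf shape), round (fruit shape)
Probability = product of independent per-trait probabilities
= 3/4 × 3/4 × 3/4 = 27/64
Expected count = 27/64 × 384 = 162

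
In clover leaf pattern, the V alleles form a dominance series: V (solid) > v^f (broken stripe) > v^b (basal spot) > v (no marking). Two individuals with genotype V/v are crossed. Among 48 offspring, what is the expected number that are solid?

Cross: V/v × V/v
Allele dominance: V > v^f > v^b > v
Offspring genotypes: 1 V/V, 2 V/v, 1 v/v
Phenotype counts: 3 solid, 1 unmarked
solid: 3 out of 4 → fraction 3/4
Expected count = 3/4 × 48 = 36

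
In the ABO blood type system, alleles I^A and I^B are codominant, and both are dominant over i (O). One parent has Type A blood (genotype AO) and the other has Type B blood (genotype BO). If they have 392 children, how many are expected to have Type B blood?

Cross: AO × BO
Possible offspring genotypes: 1 AB, 1 AO, 1 BO, 1 OO
Blood type counts: 1 Type AB, 1 Type A, 1 Type B, 1 Type O
Probability of Type B: 1/4
Expected count = 1/4 × 392 = 98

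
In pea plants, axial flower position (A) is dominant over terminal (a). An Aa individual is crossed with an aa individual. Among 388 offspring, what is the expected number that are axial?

Punnett square for Aa × aa:
Offspring genotypes: 2 Aa, 2 aa
axial: 2, terminal: 2
axial: 2 out of 4 → fraction 1/2
Expected count = 1/2 × 388 = 194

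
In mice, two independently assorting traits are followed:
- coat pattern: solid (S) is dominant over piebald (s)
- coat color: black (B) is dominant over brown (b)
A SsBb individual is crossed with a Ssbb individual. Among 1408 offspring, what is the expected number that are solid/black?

Dihybrid cross SsBb × Ssbb — consider each gene separately:
coat pattern: Ss × Ss → 1 SS, 2 Ss, 1 ss → 3 S_ : 1 ss (out of 4)
coat color: Bb × bb → 2 Bb, 2 bb → 2 B_ : 2 bb (out of 4)
Combine (counts out of 4 × 4 = 16): solid/black (S_B_) = 3×2 = 6; solid/brown (S_bb) = 3×2 = 6; piebald/black (ssB_) = 1×2 = 2; piebald/brown (ssbb) = 1×2 = 2
Phenotype counts (out of 16): 6 solid/black, 6 solid/brown, 2 piebald/black, 2 piebald/brown
solid/black: 6 out of 16 → fraction 3/8
Expected count = 3/8 × 1408 = 528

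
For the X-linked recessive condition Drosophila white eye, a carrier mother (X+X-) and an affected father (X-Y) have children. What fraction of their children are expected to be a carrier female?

Cross: X+X- × X-Y
Offspring: 1 X+X-, 1 X+Y, 1 X-X-, 1 X-Y
Probability of a carrier female: 1/4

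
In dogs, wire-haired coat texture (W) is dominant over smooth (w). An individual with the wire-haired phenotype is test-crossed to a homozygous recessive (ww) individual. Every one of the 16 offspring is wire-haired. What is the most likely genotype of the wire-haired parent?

Test cross: ? × ww
All offspring are wire-haired.
If the unknown parent were heterozygous (Ww), about half of 16 offspring would be smooth; none are. The unknown parent is most likely homozygous dominant (WW).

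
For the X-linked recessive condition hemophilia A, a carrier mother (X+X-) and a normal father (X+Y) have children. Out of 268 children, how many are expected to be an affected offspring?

Cross: X+X- × X+Y
Offspring: 1 X+X+, 1 X+Y, 1 X+X-, 1 X-Y
Probability of an affected offspring: 1/4
Expected count = 1/4 × 268 = 67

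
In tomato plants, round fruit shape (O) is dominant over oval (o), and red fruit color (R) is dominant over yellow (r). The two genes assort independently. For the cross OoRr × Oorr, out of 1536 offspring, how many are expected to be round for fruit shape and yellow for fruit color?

Dihybrid cross OoRr × Oorr — consider each gene separately:
fruit shape: Oo × Oo → 1 OO, 2 Oo, 1 oo → 3 O_ : 1 oo (out of 4)
fruit color: Rr × rr → 2 Rr, 2 rr → 2 R_ : 2 rr (out of 4)
Looking for: round (O_) and yellow (rr)
P(round) = 3/4, P(yellow) = 2/4
P(both) = 3/4 × 2/4 = 6/16 = 3/8
Expected count = 3/8 × 1536 = 576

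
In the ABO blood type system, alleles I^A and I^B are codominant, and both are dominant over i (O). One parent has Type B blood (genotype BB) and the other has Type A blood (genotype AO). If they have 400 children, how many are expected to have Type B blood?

Cross: BB × AO
Possible offspring genotypes: 2 AB, 2 BO
Blood type counts: 2 Type AB, 2 Type B
Probability of Type B: 2/4 = 1/2
Expected count = 1/2 × 400 = 200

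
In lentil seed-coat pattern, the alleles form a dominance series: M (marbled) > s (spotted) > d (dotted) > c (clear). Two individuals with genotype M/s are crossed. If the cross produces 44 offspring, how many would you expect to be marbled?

Cross: M/s × M/s
Allele dominance: M > s > d > c
Offspring genotypes: 1 M/M, 2 M/s, 1 s/s
Phenotype counts: 3 marbled, 1 spotted
marbled: 3 out of 4 → fraction 3/4
Expected count = 3/4 × 44 = 33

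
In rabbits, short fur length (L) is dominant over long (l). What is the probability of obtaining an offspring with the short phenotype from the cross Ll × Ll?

Punnett square for Ll × Ll:
Offspring genotypes: 1 LL, 2 Ll, 1 ll
Total offspring: 4
Count with target: 3
Probability: 3/4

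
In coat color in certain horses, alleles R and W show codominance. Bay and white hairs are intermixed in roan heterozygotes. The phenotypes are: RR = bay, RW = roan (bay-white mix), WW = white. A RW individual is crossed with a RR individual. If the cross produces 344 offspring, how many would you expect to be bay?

Punnett square for RW × RR:
Offspring genotypes: 2 RR, 2 RW
Phenotype counts: 2 bay, 2 roan (bay-white mix)
bay: 2 out of 4 → fraction 1/2
Expected count = 1/2 × 344 = 172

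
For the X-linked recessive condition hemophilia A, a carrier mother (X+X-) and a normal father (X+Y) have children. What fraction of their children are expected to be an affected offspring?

Cross: X+X- × X+Y
Offspring: 1 X+X+, 1 X+Y, 1 X+X-, 1 X-Y
Probability of an affected offspring: 1/4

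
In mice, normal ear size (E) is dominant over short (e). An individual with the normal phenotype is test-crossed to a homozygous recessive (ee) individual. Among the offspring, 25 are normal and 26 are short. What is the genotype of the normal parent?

Test cross: ? × ee
Offspring: 25 normal, 26 short — approximately 1:1.
A 1:1 ratio in a test cross indicates the unknown parent is heterozygous (Ee).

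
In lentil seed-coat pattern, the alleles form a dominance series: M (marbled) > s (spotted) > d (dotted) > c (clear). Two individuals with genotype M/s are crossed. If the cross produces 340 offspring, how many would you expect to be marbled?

Cross: M/s × M/s
Allele dominance: M > s > d > c
Offspring genotypes: 1 M/M, 2 M/s, 1 s/s
Phenotype counts: 3 marbled, 1 spotted
marbled: 3 out of 4 → fraction 3/4
Expected count = 3/4 × 340 = 255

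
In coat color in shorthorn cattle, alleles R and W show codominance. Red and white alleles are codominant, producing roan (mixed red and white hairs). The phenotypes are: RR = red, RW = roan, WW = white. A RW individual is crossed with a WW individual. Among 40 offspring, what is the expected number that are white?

Punnett square for RW × WW:
Offspring genotypes: 2 RW, 2 WW
Phenotype counts: 2 roan, 2 white
white: 2 out of 4 → fraction 1/2
Expected count = 1/2 × 40 = 20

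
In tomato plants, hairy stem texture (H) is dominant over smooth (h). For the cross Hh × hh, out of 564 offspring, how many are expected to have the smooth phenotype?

Punnett square for Hh × hh:
Offspring genotypes: 2 Hh, 2 hh
Total offspring: 4
Count with target: 2
Probability: 2/4 = 1/2
Expected count = 1/2 × 564 = 282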